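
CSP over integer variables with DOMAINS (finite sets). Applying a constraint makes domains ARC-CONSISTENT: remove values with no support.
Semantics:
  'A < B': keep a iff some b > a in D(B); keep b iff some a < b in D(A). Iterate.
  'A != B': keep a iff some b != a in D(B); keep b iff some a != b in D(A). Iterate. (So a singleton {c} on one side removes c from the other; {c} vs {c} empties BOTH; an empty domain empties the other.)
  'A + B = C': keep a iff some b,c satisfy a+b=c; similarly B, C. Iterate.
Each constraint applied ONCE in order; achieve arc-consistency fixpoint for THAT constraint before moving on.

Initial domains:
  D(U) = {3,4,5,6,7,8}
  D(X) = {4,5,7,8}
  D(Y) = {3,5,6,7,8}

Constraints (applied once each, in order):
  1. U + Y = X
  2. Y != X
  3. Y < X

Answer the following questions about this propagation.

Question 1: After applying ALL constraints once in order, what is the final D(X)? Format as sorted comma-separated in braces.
Constraint 1 (U + Y = X) on D(U)={3,4,5,6,7,8} D(Y)={3,5,6,7,8} D(X)={4,5,7,8}: U {3,4,5,6,7,8}->{3,4,5}; Y {3,5,6,7,8}->{3,5}; X {4,5,7,8}->{7,8}
Constraint 2 (Y != X) on D(Y)={3,5} D(X)={7,8}: no change
Constraint 3 (Y < X) on D(Y)={3,5} D(X)={7,8}: no change
So after all 3 constraints: D(X) = {7,8}

Answer: {7,8}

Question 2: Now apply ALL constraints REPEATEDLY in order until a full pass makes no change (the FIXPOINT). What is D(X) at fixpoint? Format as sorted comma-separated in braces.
pass 0 (initial): D(X)={4,5,7,8}
pass 1: U {3,4,5,6,7,8}->{3,4,5}; X {4,5,7,8}->{7,8}; Y {3,5,6,7,8}->{3,5}
pass 2: no change
Fixpoint after 2 passes: D(X) = {7,8}

Answer: {7,8}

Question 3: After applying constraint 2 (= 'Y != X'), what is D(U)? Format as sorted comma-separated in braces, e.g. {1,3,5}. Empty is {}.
Answer: {3,4,5}

Derivation:
Constraint 1 (U + Y = X) on D(U)={3,4,5,6,7,8} D(Y)={3,5,6,7,8} D(X)={4,5,7,8}: U {3,4,5,6,7,8}->{3,4,5}; Y {3,5,6,7,8}->{3,5}; X {4,5,7,8}->{7,8}
Constraint 2 (Y != X) on D(Y)={3,5} D(X)={7,8}: no change
So after constraint 2: D(U) = {3,4,5}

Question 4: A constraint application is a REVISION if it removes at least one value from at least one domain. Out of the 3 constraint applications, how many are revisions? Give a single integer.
Answer: 1

Derivation:
Constraint 1 (U + Y = X) on D(U)={3,4,5,6,7,8} D(Y)={3,5,6,7,8} D(X)={4,5,7,8}: U {3,4,5,6,7,8}->{3,4,5}; Y {3,5,6,7,8}->{3,5}; X {4,5,7,8}->{7,8} => REVISION
Constraint 2 (Y != X) on D(Y)={3,5} D(X)={7,8}: no change => not a revision
Constraint 3 (Y < X) on D(Y)={3,5} D(X)={7,8}: no change => not a revision
Total revisions = 1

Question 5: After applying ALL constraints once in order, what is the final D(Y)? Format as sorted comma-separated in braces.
Answer: {3,5}

Derivation:
Constraint 1 (U + Y = X) on D(U)={3,4,5,6,7,8} D(Y)={3,5,6,7,8} D(X)={4,5,7,8}: U {3,4,5,6,7,8}->{3,4,5}; Y {3,5,6,7,8}->{3,5}; X {4,5,7,8}->{7,8}
Constraint 2 (Y != X) on D(Y)={3,5} D(X)={7,8}: no change
Constraint 3 (Y < X) on D(Y)={3,5} D(X)={7,8}: no change
So after all 3 constraints: D(Y) = {3,5}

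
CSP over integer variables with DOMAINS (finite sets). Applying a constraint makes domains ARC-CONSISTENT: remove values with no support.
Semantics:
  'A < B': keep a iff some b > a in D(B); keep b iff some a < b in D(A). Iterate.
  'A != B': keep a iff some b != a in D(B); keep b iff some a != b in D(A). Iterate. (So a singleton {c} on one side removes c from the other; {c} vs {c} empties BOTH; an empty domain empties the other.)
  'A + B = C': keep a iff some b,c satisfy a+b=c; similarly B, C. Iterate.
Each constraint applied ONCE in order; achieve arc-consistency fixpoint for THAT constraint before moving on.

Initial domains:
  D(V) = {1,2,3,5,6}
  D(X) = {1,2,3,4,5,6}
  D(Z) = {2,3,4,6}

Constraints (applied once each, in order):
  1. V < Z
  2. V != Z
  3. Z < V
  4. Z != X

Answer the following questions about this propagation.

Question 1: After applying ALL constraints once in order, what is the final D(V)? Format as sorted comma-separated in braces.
Constraint 1 (V < Z) on D(V)={1,2,3,5,6} D(Z)={2,3,4,6}: V {1,2,3,5,6}->{1,2,3,5}
Constraint 2 (V != Z) on D(V)={1,2,3,5} D(Z)={2,3,4,6}: no change
Constraint 3 (Z < V) on D(Z)={2,3,4,6} D(V)={1,2,3,5}: Z {2,3,4,6}->{2,3,4}; V {1,2,3,5}->{3,5}
Constraint 4 (Z != X) on D(Z)={2,3,4} D(X)={1,2,3,4,5,6}: no change
So after all 4 constraints: D(V) = {3,5}

Answer: {3,5}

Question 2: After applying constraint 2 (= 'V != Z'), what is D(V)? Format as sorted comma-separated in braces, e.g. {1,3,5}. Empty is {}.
Constraint 1 (V < Z) on D(V)={1,2,3,5,6} D(Z)={2,3,4,6}: V {1,2,3,5,6}->{1,2,3,5}
Constraint 2 (V != Z) on D(V)={1,2,3,5} D(Z)={2,3,4,6}: no change
So after constraint 2: D(V) = {1,2,3,5}

Answer: {1,2,3,5}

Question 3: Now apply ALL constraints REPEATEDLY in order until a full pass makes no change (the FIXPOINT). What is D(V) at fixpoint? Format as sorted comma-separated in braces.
Answer: {}

Derivation:
pass 0 (initial): D(V)={1,2,3,5,6}
pass 1: V {1,2,3,5,6}->{3,5}; Z {2,3,4,6}->{2,3,4}
pass 2: V {3,5}->{}; X {1,2,3,4,5,6}->{}; Z {2,3,4}->{}
pass 3: no change
Fixpoint after 3 passes: D(V) = {}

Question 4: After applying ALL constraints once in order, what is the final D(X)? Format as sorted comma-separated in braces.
Constraint 1 (V < Z) on D(V)={1,2,3,5,6} D(Z)={2,3,4,6}: V {1,2,3,5,6}->{1,2,3,5}
Constraint 2 (V != Z) on D(V)={1,2,3,5} D(Z)={2,3,4,6}: no change
Constraint 3 (Z < V) on D(Z)={2,3,4,6} D(V)={1,2,3,5}: Z {2,3,4,6}->{2,3,4}; V {1,2,3,5}->{3,5}
Constraint 4 (Z != X) on D(Z)={2,3,4} D(X)={1,2,3,4,5,6}: no change
So after all 4 constraints: D(X) = {1,2,3,4,5,6}

Answer: {1,2,3,4,5,6}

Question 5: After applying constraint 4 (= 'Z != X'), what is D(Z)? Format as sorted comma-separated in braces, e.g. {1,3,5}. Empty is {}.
Constraint 1 (V < Z) on D(V)={1,2,3,5,6} D(Z)={2,3,4,6}: V {1,2,3,5,6}->{1,2,3,5}
Constraint 2 (V != Z) on D(V)={1,2,3,5} D(Z)={2,3,4,6}: no change
Constraint 3 (Z < V) on D(Z)={2,3,4,6} D(V)={1,2,3,5}: Z {2,3,4,6}->{2,3,4}; V {1,2,3,5}->{3,5}
Constraint 4 (Z != X) on D(Z)={2,3,4} D(X)={1,2,3,4,5,6}: no change
So after constraint 4: D(Z) = {2,3,4}

Answer: {2,3,4}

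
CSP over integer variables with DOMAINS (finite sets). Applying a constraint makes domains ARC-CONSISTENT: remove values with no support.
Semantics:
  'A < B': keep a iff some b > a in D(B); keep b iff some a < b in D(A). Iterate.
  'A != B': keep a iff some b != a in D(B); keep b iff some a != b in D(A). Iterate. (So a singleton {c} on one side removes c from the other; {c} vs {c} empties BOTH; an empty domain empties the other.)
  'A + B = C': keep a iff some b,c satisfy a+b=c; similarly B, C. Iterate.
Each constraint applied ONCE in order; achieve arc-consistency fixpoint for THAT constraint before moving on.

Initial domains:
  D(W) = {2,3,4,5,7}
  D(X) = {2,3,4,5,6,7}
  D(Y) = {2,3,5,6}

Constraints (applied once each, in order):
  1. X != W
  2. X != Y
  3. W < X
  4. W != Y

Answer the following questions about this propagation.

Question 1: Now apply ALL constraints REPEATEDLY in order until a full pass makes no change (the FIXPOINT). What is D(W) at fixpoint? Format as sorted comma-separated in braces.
Answer: {2,3,4,5}

Derivation:
pass 0 (initial): D(W)={2,3,4,5,7}
pass 1: W {2,3,4,5,7}->{2,3,4,5}; X {2,3,4,5,6,7}->{3,4,5,6,7}
pass 2: no change
Fixpoint after 2 passes: D(W) = {2,3,4,5}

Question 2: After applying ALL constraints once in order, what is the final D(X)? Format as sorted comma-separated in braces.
Constraint 1 (X != W) on D(X)={2,3,4,5,6,7} D(W)={2,3,4,5,7}: no change
Constraint 2 (X != Y) on D(X)={2,3,4,5,6,7} D(Y)={2,3,5,6}: no change
Constraint 3 (W < X) on D(W)={2,3,4,5,7} D(X)={2,3,4,5,6,7}: W {2,3,4,5,7}->{2,3,4,5}; X {2,3,4,5,6,7}->{3,4,5,6,7}
Constraint 4 (W != Y) on D(W)={2,3,4,5} D(Y)={2,3,5,6}: no change
So after all 4 constraints: D(X) = {3,4,5,6,7}

Answer: {3,4,5,6,7}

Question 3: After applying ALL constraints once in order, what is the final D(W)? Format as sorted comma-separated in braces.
Answer: {2,3,4,5}

Derivation:
Constraint 1 (X != W) on D(X)={2,3,4,5,6,7} D(W)={2,3,4,5,7}: no change
Constraint 2 (X != Y) on D(X)={2,3,4,5,6,7} D(Y)={2,3,5,6}: no change
Constraint 3 (W < X) on D(W)={2,3,4,5,7} D(X)={2,3,4,5,6,7}: W {2,3,4,5,7}->{2,3,4,5}; X {2,3,4,5,6,7}->{3,4,5,6,7}
Constraint 4 (W != Y) on D(W)={2,3,4,5} D(Y)={2,3,5,6}: no change
So after all 4 constraints: D(W) = {2,3,4,5}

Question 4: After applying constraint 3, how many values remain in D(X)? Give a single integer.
Constraint 1 (X != W) on D(X)={2,3,4,5,6,7} D(W)={2,3,4,5,7}: no change
Constraint 2 (X != Y) on D(X)={2,3,4,5,6,7} D(Y)={2,3,5,6}: no change
Constraint 3 (W < X) on D(W)={2,3,4,5,7} D(X)={2,3,4,5,6,7}: W {2,3,4,5,7}->{2,3,4,5}; X {2,3,4,5,6,7}->{3,4,5,6,7}
So after constraint 3: D(X)={3,4,5,6,7}, size = 5

Answer: 5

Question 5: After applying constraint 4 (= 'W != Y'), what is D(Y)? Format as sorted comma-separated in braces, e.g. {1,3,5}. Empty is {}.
Constraint 1 (X != W) on D(X)={2,3,4,5,6,7} D(W)={2,3,4,5,7}: no change
Constraint 2 (X != Y) on D(X)={2,3,4,5,6,7} D(Y)={2,3,5,6}: no change
Constraint 3 (W < X) on D(W)={2,3,4,5,7} D(X)={2,3,4,5,6,7}: W {2,3,4,5,7}->{2,3,4,5}; X {2,3,4,5,6,7}->{3,4,5,6,7}
Constraint 4 (W != Y) on D(W)={2,3,4,5} D(Y)={2,3,5,6}: no change
So after constraint 4: D(Y) = {2,3,5,6}

Answer: {2,3,5,6}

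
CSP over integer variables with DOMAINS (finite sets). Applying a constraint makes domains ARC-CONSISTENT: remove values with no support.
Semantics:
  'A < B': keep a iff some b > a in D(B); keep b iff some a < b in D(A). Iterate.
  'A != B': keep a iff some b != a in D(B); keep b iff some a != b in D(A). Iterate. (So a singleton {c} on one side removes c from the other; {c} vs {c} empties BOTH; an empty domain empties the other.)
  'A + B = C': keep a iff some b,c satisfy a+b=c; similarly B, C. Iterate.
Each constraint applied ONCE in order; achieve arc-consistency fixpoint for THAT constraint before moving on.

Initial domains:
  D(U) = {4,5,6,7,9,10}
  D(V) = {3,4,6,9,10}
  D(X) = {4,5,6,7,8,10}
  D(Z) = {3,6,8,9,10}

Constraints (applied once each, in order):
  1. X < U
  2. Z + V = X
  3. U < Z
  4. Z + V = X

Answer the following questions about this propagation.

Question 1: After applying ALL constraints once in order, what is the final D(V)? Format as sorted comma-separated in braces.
Constraint 1 (X < U) on D(X)={4,5,6,7,8,10} D(U)={4,5,6,7,9,10}: X {4,5,6,7,8,10}->{4,5,6,7,8}; U {4,5,6,7,9,10}->{5,6,7,9,10}
Constraint 2 (Z + V = X) on D(Z)={3,6,8,9,10} D(V)={3,4,6,9,10} D(X)={4,5,6,7,8}: Z {3,6,8,9,10}->{3}; V {3,4,6,9,10}->{3,4}; X {4,5,6,7,8}->{6,7}
Constraint 3 (U < Z) on D(U)={5,6,7,9,10} D(Z)={3}: U {5,6,7,9,10}->{}; Z {3}->{}
Constraint 4 (Z + V = X) on D(Z)={} D(V)={3,4} D(X)={6,7}: V {3,4}->{}; X {6,7}->{}
So after all 4 constraints: D(V) = {}

Answer: {}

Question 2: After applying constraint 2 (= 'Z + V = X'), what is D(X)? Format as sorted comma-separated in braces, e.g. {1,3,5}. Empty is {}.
Answer: {6,7}

Derivation:
Constraint 1 (X < U) on D(X)={4,5,6,7,8,10} D(U)={4,5,6,7,9,10}: X {4,5,6,7,8,10}->{4,5,6,7,8}; U {4,5,6,7,9,10}->{5,6,7,9,10}
Constraint 2 (Z + V = X) on D(Z)={3,6,8,9,10} D(V)={3,4,6,9,10} D(X)={4,5,6,7,8}: Z {3,6,8,9,10}->{3}; V {3,4,6,9,10}->{3,4}; X {4,5,6,7,8}->{6,7}
So after constraint 2: D(X) = {6,7}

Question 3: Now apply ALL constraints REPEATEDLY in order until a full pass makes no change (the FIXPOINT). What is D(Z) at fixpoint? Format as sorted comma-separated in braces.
pass 0 (initial): D(Z)={3,6,8,9,10}
pass 1: U {4,5,6,7,9,10}->{}; V {3,4,6,9,10}->{}; X {4,5,6,7,8,10}->{}; Z {3,6,8,9,10}->{}
pass 2: no change
Fixpoint after 2 passes: D(Z) = {}

Answer: {}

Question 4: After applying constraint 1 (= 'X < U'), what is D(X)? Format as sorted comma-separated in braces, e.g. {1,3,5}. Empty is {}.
Answer: {4,5,6,7,8}

Derivation:
Constraint 1 (X < U) on D(X)={4,5,6,7,8,10} D(U)={4,5,6,7,9,10}: X {4,5,6,7,8,10}->{4,5,6,7,8}; U {4,5,6,7,9,10}->{5,6,7,9,10}
So after constraint 1: D(X) = {4,5,6,7,8}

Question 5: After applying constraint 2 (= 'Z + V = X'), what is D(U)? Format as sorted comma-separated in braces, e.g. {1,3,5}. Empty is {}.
Answer: {5,6,7,9,10}

Derivation:
Constraint 1 (X < U) on D(X)={4,5,6,7,8,10} D(U)={4,5,6,7,9,10}: X {4,5,6,7,8,10}->{4,5,6,7,8}; U {4,5,6,7,9,10}->{5,6,7,9,10}
Constraint 2 (Z + V = X) on D(Z)={3,6,8,9,10} D(V)={3,4,6,9,10} D(X)={4,5,6,7,8}: Z {3,6,8,9,10}->{3}; V {3,4,6,9,10}->{3,4}; X {4,5,6,7,8}->{6,7}
So after constraint 2: D(U) = {5,6,7,9,10}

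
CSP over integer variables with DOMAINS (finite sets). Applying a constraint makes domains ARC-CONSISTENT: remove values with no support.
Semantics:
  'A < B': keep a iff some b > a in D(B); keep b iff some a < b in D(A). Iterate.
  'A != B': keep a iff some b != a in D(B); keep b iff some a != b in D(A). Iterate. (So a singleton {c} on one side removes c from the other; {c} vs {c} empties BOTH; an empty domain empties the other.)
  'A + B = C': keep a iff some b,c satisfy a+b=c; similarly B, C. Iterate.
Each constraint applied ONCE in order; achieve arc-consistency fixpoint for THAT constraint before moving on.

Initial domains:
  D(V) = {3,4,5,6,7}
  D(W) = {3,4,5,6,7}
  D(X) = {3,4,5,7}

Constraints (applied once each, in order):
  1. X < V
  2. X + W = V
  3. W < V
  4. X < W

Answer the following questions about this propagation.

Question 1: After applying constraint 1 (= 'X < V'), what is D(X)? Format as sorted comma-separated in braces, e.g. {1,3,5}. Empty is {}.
Constraint 1 (X < V) on D(X)={3,4,5,7} D(V)={3,4,5,6,7}: X {3,4,5,7}->{3,4,5}; V {3,4,5,6,7}->{4,5,6,7}
So after constraint 1: D(X) = {3,4,5}

Answer: {3,4,5}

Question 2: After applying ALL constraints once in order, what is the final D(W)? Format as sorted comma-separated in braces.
Constraint 1 (X < V) on D(X)={3,4,5,7} D(V)={3,4,5,6,7}: X {3,4,5,7}->{3,4,5}; V {3,4,5,6,7}->{4,5,6,7}
Constraint 2 (X + W = V) on D(X)={3,4,5} D(W)={3,4,5,6,7} D(V)={4,5,6,7}: X {3,4,5}->{3,4}; W {3,4,5,6,7}->{3,4}; V {4,5,6,7}->{6,7}
Constraint 3 (W < V) on D(W)={3,4} D(V)={6,7}: no change
Constraint 4 (X < W) on D(X)={3,4} D(W)={3,4}: X {3,4}->{3}; W {3,4}->{4}
So after all 4 constraints: D(W) = {4}

Answer: {4}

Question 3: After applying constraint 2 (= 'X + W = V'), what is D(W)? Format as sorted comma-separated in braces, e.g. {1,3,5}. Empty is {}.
Constraint 1 (X < V) on D(X)={3,4,5,7} D(V)={3,4,5,6,7}: X {3,4,5,7}->{3,4,5}; V {3,4,5,6,7}->{4,5,6,7}
Constraint 2 (X + W = V) on D(X)={3,4,5} D(W)={3,4,5,6,7} D(V)={4,5,6,7}: X {3,4,5}->{3,4}; W {3,4,5,6,7}->{3,4}; V {4,5,6,7}->{6,7}
So after constraint 2: D(W) = {3,4}

Answer: {3,4}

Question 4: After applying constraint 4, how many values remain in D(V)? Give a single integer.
Answer: 2

Derivation:
Constraint 1 (X < V) on D(X)={3,4,5,7} D(V)={3,4,5,6,7}: X {3,4,5,7}->{3,4,5}; V {3,4,5,6,7}->{4,5,6,7}
Constraint 2 (X + W = V) on D(X)={3,4,5} D(W)={3,4,5,6,7} D(V)={4,5,6,7}: X {3,4,5}->{3,4}; W {3,4,5,6,7}->{3,4}; V {4,5,6,7}->{6,7}
Constraint 3 (W < V) on D(W)={3,4} D(V)={6,7}: no change
Constraint 4 (X < W) on D(X)={3,4} D(W)={3,4}: X {3,4}->{3}; W {3,4}->{4}
So after constraint 4: D(V)={6,7}, size = 2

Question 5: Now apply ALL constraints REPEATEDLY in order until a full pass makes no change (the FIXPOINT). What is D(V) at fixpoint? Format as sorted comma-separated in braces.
pass 0 (initial): D(V)={3,4,5,6,7}
pass 1: V {3,4,5,6,7}->{6,7}; W {3,4,5,6,7}->{4}; X {3,4,5,7}->{3}
pass 2: V {6,7}->{7}
pass 3: no change
Fixpoint after 3 passes: D(V) = {7}

Answer: {7}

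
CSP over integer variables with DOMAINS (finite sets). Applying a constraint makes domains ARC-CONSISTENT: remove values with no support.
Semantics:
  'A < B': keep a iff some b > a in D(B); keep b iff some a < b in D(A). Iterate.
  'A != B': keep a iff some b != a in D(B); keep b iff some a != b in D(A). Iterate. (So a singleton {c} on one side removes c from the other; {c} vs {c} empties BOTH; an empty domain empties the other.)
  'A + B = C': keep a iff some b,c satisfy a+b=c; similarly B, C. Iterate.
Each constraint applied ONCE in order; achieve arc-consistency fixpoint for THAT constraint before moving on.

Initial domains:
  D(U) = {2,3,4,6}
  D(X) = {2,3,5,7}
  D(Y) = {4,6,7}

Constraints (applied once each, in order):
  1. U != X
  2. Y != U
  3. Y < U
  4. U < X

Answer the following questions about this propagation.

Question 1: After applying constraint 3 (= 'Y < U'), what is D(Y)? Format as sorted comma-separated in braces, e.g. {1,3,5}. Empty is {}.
Constraint 1 (U != X) on D(U)={2,3,4,6} D(X)={2,3,5,7}: no change
Constraint 2 (Y != U) on D(Y)={4,6,7} D(U)={2,3,4,6}: no change
Constraint 3 (Y < U) on D(Y)={4,6,7} D(U)={2,3,4,6}: Y {4,6,7}->{4}; U {2,3,4,6}->{6}
So after constraint 3: D(Y) = {4}

Answer: {4}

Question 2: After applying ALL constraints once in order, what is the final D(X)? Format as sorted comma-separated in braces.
Answer: {7}

Derivation:
Constraint 1 (U != X) on D(U)={2,3,4,6} D(X)={2,3,5,7}: no change
Constraint 2 (Y != U) on D(Y)={4,6,7} D(U)={2,3,4,6}: no change
Constraint 3 (Y < U) on D(Y)={4,6,7} D(U)={2,3,4,6}: Y {4,6,7}->{4}; U {2,3,4,6}->{6}
Constraint 4 (U < X) on D(U)={6} D(X)={2,3,5,7}: X {2,3,5,7}->{7}
So after all 4 constraints: D(X) = {7}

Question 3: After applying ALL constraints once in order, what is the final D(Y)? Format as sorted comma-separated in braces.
Answer: {4}

Derivation:
Constraint 1 (U != X) on D(U)={2,3,4,6} D(X)={2,3,5,7}: no change
Constraint 2 (Y != U) on D(Y)={4,6,7} D(U)={2,3,4,6}: no change
Constraint 3 (Y < U) on D(Y)={4,6,7} D(U)={2,3,4,6}: Y {4,6,7}->{4}; U {2,3,4,6}->{6}
Constraint 4 (U < X) on D(U)={6} D(X)={2,3,5,7}: X {2,3,5,7}->{7}
So after all 4 constraints: D(Y) = {4}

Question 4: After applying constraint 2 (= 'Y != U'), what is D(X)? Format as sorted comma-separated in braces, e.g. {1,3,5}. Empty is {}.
Constraint 1 (U != X) on D(U)={2,3,4,6} D(X)={2,3,5,7}: no change
Constraint 2 (Y != U) on D(Y)={4,6,7} D(U)={2,3,4,6}: no change
So after constraint 2: D(X) = {2,3,5,7}

Answer: {2,3,5,7}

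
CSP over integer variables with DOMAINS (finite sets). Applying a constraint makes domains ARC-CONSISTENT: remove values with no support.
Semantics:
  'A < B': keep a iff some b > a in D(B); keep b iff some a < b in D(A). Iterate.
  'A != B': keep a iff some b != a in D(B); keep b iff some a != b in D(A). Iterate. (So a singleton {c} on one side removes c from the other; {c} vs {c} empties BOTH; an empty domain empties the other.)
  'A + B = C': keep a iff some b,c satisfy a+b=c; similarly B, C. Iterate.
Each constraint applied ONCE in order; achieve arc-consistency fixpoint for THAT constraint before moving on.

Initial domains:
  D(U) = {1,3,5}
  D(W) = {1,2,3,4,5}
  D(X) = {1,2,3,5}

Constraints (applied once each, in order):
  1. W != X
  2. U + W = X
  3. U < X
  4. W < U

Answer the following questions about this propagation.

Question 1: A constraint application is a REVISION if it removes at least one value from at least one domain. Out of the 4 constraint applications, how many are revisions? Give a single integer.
Constraint 1 (W != X) on D(W)={1,2,3,4,5} D(X)={1,2,3,5}: no change => not a revision
Constraint 2 (U + W = X) on D(U)={1,3,5} D(W)={1,2,3,4,5} D(X)={1,2,3,5}: U {1,3,5}->{1,3}; W {1,2,3,4,5}->{1,2,4}; X {1,2,3,5}->{2,3,5} => REVISION
Constraint 3 (U < X) on D(U)={1,3} D(X)={2,3,5}: no change => not a revision
Constraint 4 (W < U) on D(W)={1,2,4} D(U)={1,3}: W {1,2,4}->{1,2}; U {1,3}->{3} => REVISION
Total revisions = 2

Answer: 2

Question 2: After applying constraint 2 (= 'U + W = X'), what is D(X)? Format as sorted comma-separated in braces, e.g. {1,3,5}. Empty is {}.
Constraint 1 (W != X) on D(W)={1,2,3,4,5} D(X)={1,2,3,5}: no change
Constraint 2 (U + W = X) on D(U)={1,3,5} D(W)={1,2,3,4,5} D(X)={1,2,3,5}: U {1,3,5}->{1,3}; W {1,2,3,4,5}->{1,2,4}; X {1,2,3,5}->{2,3,5}
So after constraint 2: D(X) = {2,3,5}

Answer: {2,3,5}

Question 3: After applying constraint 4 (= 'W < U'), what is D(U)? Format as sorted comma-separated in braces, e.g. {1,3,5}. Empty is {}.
Answer: {3}

Derivation:
Constraint 1 (W != X) on D(W)={1,2,3,4,5} D(X)={1,2,3,5}: no change
Constraint 2 (U + W = X) on D(U)={1,3,5} D(W)={1,2,3,4,5} D(X)={1,2,3,5}: U {1,3,5}->{1,3}; W {1,2,3,4,5}->{1,2,4}; X {1,2,3,5}->{2,3,5}
Constraint 3 (U < X) on D(U)={1,3} D(X)={2,3,5}: no change
Constraint 4 (W < U) on D(W)={1,2,4} D(U)={1,3}: W {1,2,4}->{1,2}; U {1,3}->{3}
So after constraint 4: D(U) = {3}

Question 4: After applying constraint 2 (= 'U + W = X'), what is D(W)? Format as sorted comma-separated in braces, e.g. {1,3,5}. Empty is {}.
Answer: {1,2,4}

Derivation:
Constraint 1 (W != X) on D(W)={1,2,3,4,5} D(X)={1,2,3,5}: no change
Constraint 2 (U + W = X) on D(U)={1,3,5} D(W)={1,2,3,4,5} D(X)={1,2,3,5}: U {1,3,5}->{1,3}; W {1,2,3,4,5}->{1,2,4}; X {1,2,3,5}->{2,3,5}
So after constraint 2: D(W) = {1,2,4}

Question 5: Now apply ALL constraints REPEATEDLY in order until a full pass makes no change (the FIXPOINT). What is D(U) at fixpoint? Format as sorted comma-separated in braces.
pass 0 (initial): D(U)={1,3,5}
pass 1: U {1,3,5}->{3}; W {1,2,3,4,5}->{1,2}; X {1,2,3,5}->{2,3,5}
pass 2: W {1,2}->{2}; X {2,3,5}->{5}
pass 3: no change
Fixpoint after 3 passes: D(U) = {3}

Answer: {3}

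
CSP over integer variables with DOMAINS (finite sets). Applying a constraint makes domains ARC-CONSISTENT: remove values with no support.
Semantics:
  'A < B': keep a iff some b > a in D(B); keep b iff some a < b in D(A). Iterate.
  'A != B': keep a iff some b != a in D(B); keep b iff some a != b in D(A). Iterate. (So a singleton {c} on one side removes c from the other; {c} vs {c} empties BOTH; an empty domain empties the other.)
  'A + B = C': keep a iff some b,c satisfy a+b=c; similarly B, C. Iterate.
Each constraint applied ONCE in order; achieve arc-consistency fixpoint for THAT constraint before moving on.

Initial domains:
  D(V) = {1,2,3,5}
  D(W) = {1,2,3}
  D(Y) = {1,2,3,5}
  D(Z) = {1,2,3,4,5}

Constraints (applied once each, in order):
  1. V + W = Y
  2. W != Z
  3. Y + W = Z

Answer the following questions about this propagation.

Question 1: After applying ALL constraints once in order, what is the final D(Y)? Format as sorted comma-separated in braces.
Constraint 1 (V + W = Y) on D(V)={1,2,3,5} D(W)={1,2,3} D(Y)={1,2,3,5}: V {1,2,3,5}->{1,2,3}; Y {1,2,3,5}->{2,3,5}
Constraint 2 (W != Z) on D(W)={1,2,3} D(Z)={1,2,3,4,5}: no change
Constraint 3 (Y + W = Z) on D(Y)={2,3,5} D(W)={1,2,3} D(Z)={1,2,3,4,5}: Y {2,3,5}->{2,3}; Z {1,2,3,4,5}->{3,4,5}
So after all 3 constraints: D(Y) = {2,3}

Answer: {2,3}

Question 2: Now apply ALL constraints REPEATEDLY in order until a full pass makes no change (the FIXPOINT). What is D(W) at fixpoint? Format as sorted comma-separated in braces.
pass 0 (initial): D(W)={1,2,3}
pass 1: V {1,2,3,5}->{1,2,3}; Y {1,2,3,5}->{2,3}; Z {1,2,3,4,5}->{3,4,5}
pass 2: V {1,2,3}->{1,2}; W {1,2,3}->{1,2}
pass 3: no change
Fixpoint after 3 passes: D(W) = {1,2}

Answer: {1,2}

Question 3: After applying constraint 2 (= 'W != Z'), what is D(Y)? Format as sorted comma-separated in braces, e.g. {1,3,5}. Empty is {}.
Answer: {2,3,5}

Derivation:
Constraint 1 (V + W = Y) on D(V)={1,2,3,5} D(W)={1,2,3} D(Y)={1,2,3,5}: V {1,2,3,5}->{1,2,3}; Y {1,2,3,5}->{2,3,5}
Constraint 2 (W != Z) on D(W)={1,2,3} D(Z)={1,2,3,4,5}: no change
So after constraint 2: D(Y) = {2,3,5}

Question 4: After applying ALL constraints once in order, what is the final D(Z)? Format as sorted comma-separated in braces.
Answer: {3,4,5}

Derivation:
Constraint 1 (V + W = Y) on D(V)={1,2,3,5} D(W)={1,2,3} D(Y)={1,2,3,5}: V {1,2,3,5}->{1,2,3}; Y {1,2,3,5}->{2,3,5}
Constraint 2 (W != Z) on D(W)={1,2,3} D(Z)={1,2,3,4,5}: no change
Constraint 3 (Y + W = Z) on D(Y)={2,3,5} D(W)={1,2,3} D(Z)={1,2,3,4,5}: Y {2,3,5}->{2,3}; Z {1,2,3,4,5}->{3,4,5}
So after all 3 constraints: D(Z) = {3,4,5}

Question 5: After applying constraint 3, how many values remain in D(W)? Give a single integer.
Answer: 3

Derivation:
Constraint 1 (V + W = Y) on D(V)={1,2,3,5} D(W)={1,2,3} D(Y)={1,2,3,5}: V {1,2,3,5}->{1,2,3}; Y {1,2,3,5}->{2,3,5}
Constraint 2 (W != Z) on D(W)={1,2,3} D(Z)={1,2,3,4,5}: no change
Constraint 3 (Y + W = Z) on D(Y)={2,3,5} D(W)={1,2,3} D(Z)={1,2,3,4,5}: Y {2,3,5}->{2,3}; Z {1,2,3,4,5}->{3,4,5}
So after constraint 3: D(W)={1,2,3}, size = 3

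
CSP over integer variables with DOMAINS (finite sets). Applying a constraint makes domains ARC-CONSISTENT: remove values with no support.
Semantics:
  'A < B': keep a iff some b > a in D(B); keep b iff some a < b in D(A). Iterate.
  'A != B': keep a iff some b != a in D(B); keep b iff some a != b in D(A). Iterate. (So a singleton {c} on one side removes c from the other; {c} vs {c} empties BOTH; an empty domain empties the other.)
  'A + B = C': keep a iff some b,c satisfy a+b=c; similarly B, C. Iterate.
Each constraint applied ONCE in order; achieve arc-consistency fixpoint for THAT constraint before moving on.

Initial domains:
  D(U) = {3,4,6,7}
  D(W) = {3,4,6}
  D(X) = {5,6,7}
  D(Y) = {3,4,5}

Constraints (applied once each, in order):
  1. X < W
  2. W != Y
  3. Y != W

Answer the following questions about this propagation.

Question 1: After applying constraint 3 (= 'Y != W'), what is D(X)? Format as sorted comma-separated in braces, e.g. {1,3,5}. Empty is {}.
Answer: {5}

Derivation:
Constraint 1 (X < W) on D(X)={5,6,7} D(W)={3,4,6}: X {5,6,7}->{5}; W {3,4,6}->{6}
Constraint 2 (W != Y) on D(W)={6} D(Y)={3,4,5}: no change
Constraint 3 (Y != W) on D(Y)={3,4,5} D(W)={6}: no change
So after constraint 3: D(X) = {5}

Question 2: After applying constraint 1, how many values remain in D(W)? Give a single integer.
Constraint 1 (X < W) on D(X)={5,6,7} D(W)={3,4,6}: X {5,6,7}->{5}; W {3,4,6}->{6}
So after constraint 1: D(W)={6}, size = 1

Answer: 1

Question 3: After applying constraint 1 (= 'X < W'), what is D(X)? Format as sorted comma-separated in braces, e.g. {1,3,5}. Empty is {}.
Answer: {5}

Derivation:
Constraint 1 (X < W) on D(X)={5,6,7} D(W)={3,4,6}: X {5,6,7}->{5}; W {3,4,6}->{6}
So after constraint 1: D(X) = {5}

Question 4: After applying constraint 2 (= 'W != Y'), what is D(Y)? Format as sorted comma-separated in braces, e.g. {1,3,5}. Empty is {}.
Answer: {3,4,5}

Derivation:
Constraint 1 (X < W) on D(X)={5,6,7} D(W)={3,4,6}: X {5,6,7}->{5}; W {3,4,6}->{6}
Constraint 2 (W != Y) on D(W)={6} D(Y)={3,4,5}: no change
So after constraint 2: D(Y) = {3,4,5}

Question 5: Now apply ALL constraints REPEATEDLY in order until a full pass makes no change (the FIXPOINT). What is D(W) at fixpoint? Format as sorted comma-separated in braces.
pass 0 (initial): D(W)={3,4,6}
pass 1: W {3,4,6}->{6}; X {5,6,7}->{5}
pass 2: no change
Fixpoint after 2 passes: D(W) = {6}

Answer: {6}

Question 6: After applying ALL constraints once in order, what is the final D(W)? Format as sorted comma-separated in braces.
Answer: {6}

Derivation:
Constraint 1 (X < W) on D(X)={5,6,7} D(W)={3,4,6}: X {5,6,7}->{5}; W {3,4,6}->{6}
Constraint 2 (W != Y) on D(W)={6} D(Y)={3,4,5}: no change
Constraint 3 (Y != W) on D(Y)={3,4,5} D(W)={6}: no change
So after all 3 constraints: D(W) = {6}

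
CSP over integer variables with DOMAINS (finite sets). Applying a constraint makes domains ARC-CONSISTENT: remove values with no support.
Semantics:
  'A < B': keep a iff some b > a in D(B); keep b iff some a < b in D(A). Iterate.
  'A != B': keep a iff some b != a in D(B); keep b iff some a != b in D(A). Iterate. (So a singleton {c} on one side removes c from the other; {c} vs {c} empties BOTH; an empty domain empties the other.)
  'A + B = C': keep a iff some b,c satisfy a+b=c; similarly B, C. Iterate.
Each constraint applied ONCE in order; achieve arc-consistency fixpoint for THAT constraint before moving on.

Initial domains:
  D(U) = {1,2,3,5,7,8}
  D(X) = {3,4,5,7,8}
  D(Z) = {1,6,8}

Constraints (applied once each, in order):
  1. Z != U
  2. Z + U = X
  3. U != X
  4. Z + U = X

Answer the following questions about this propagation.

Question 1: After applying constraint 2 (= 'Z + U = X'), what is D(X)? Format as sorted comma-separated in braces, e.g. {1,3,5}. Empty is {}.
Constraint 1 (Z != U) on D(Z)={1,6,8} D(U)={1,2,3,5,7,8}: no change
Constraint 2 (Z + U = X) on D(Z)={1,6,8} D(U)={1,2,3,5,7,8} D(X)={3,4,5,7,8}: Z {1,6,8}->{1,6}; U {1,2,3,5,7,8}->{1,2,3,7}; X {3,4,5,7,8}->{3,4,7,8}
So after constraint 2: D(X) = {3,4,7,8}

Answer: {3,4,7,8}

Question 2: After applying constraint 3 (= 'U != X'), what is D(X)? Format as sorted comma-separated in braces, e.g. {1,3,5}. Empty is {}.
Constraint 1 (Z != U) on D(Z)={1,6,8} D(U)={1,2,3,5,7,8}: no change
Constraint 2 (Z + U = X) on D(Z)={1,6,8} D(U)={1,2,3,5,7,8} D(X)={3,4,5,7,8}: Z {1,6,8}->{1,6}; U {1,2,3,5,7,8}->{1,2,3,7}; X {3,4,5,7,8}->{3,4,7,8}
Constraint 3 (U != X) on D(U)={1,2,3,7} D(X)={3,4,7,8}: no change
So after constraint 3: D(X) = {3,4,7,8}

Answer: {3,4,7,8}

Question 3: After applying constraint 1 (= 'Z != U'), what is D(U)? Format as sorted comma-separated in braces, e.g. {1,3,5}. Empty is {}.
Answer: {1,2,3,5,7,8}

Derivation:
Constraint 1 (Z != U) on D(Z)={1,6,8} D(U)={1,2,3,5,7,8}: no change
So after constraint 1: D(U) = {1,2,3,5,7,8}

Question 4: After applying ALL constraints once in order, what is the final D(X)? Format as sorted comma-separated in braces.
Answer: {3,4,7,8}

Derivation:
Constraint 1 (Z != U) on D(Z)={1,6,8} D(U)={1,2,3,5,7,8}: no change
Constraint 2 (Z + U = X) on D(Z)={1,6,8} D(U)={1,2,3,5,7,8} D(X)={3,4,5,7,8}: Z {1,6,8}->{1,6}; U {1,2,3,5,7,8}->{1,2,3,7}; X {3,4,5,7,8}->{3,4,7,8}
Constraint 3 (U != X) on D(U)={1,2,3,7} D(X)={3,4,7,8}: no change
Constraint 4 (Z + U = X) on D(Z)={1,6} D(U)={1,2,3,7} D(X)={3,4,7,8}: no change
So after all 4 constraints: D(X) = {3,4,7,8}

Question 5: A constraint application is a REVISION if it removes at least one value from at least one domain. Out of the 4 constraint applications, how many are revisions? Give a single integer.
Answer: 1

Derivation:
Constraint 1 (Z != U) on D(Z)={1,6,8} D(U)={1,2,3,5,7,8}: no change => not a revision
Constraint 2 (Z + U = X) on D(Z)={1,6,8} D(U)={1,2,3,5,7,8} D(X)={3,4,5,7,8}: Z {1,6,8}->{1,6}; U {1,2,3,5,7,8}->{1,2,3,7}; X {3,4,5,7,8}->{3,4,7,8} => REVISION
Constraint 3 (U != X) on D(U)={1,2,3,7} D(X)={3,4,7,8}: no change => not a revision
Constraint 4 (Z + U = X) on D(Z)={1,6} D(U)={1,2,3,7} D(X)={3,4,7,8}: no change => not a revision
Total revisions = 1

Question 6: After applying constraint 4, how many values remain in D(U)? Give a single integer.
Constraint 1 (Z != U) on D(Z)={1,6,8} D(U)={1,2,3,5,7,8}: no change
Constraint 2 (Z + U = X) on D(Z)={1,6,8} D(U)={1,2,3,5,7,8} D(X)={3,4,5,7,8}: Z {1,6,8}->{1,6}; U {1,2,3,5,7,8}->{1,2,3,7}; X {3,4,5,7,8}->{3,4,7,8}
Constraint 3 (U != X) on D(U)={1,2,3,7} D(X)={3,4,7,8}: no change
Constraint 4 (Z + U = X) on D(Z)={1,6} D(U)={1,2,3,7} D(X)={3,4,7,8}: no change
So after constraint 4: D(U)={1,2,3,7}, size = 4

Answer: 4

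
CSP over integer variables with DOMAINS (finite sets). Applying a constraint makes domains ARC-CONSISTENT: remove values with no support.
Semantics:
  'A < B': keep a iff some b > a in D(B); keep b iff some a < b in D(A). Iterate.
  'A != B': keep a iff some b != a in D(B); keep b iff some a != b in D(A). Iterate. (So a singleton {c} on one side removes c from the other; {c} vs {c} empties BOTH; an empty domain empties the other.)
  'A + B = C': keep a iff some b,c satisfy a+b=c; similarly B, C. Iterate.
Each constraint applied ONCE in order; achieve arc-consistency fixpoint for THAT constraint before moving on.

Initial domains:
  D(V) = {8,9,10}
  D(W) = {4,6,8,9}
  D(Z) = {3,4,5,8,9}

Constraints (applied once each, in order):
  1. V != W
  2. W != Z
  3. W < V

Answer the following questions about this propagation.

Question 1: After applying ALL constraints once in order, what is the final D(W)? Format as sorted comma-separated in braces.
Answer: {4,6,8,9}

Derivation:
Constraint 1 (V != W) on D(V)={8,9,10} D(W)={4,6,8,9}: no change
Constraint 2 (W != Z) on D(W)={4,6,8,9} D(Z)={3,4,5,8,9}: no change
Constraint 3 (W < V) on D(W)={4,6,8,9} D(V)={8,9,10}: no change
So after all 3 constraints: D(W) = {4,6,8,9}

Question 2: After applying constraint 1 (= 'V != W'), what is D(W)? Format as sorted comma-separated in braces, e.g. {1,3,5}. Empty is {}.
Answer: {4,6,8,9}

Derivation:
Constraint 1 (V != W) on D(V)={8,9,10} D(W)={4,6,8,9}: no change
So after constraint 1: D(W) = {4,6,8,9}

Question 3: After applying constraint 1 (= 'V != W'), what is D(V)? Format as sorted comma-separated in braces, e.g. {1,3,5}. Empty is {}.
Constraint 1 (V != W) on D(V)={8,9,10} D(W)={4,6,8,9}: no change
So after constraint 1: D(V) = {8,9,10}

Answer: {8,9,10}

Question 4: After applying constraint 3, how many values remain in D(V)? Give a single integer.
Constraint 1 (V != W) on D(V)={8,9,10} D(W)={4,6,8,9}: no change
Constraint 2 (W != Z) on D(W)={4,6,8,9} D(Z)={3,4,5,8,9}: no change
Constraint 3 (W < V) on D(W)={4,6,8,9} D(V)={8,9,10}: no change
So after constraint 3: D(V)={8,9,10}, size = 3

Answer: 3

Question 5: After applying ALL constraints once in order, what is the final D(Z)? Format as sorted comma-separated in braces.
Constraint 1 (V != W) on D(V)={8,9,10} D(W)={4,6,8,9}: no change
Constraint 2 (W != Z) on D(W)={4,6,8,9} D(Z)={3,4,5,8,9}: no change
Constraint 3 (W < V) on D(W)={4,6,8,9} D(V)={8,9,10}: no change
So after all 3 constraints: D(Z) = {3,4,5,8,9}

Answer: {3,4,5,8,9}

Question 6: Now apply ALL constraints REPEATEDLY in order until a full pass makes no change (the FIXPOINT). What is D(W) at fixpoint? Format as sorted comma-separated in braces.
pass 0 (initial): D(W)={4,6,8,9}
pass 1: no change
Fixpoint after 1 passes: D(W) = {4,6,8,9}

Answer: {4,6,8,9}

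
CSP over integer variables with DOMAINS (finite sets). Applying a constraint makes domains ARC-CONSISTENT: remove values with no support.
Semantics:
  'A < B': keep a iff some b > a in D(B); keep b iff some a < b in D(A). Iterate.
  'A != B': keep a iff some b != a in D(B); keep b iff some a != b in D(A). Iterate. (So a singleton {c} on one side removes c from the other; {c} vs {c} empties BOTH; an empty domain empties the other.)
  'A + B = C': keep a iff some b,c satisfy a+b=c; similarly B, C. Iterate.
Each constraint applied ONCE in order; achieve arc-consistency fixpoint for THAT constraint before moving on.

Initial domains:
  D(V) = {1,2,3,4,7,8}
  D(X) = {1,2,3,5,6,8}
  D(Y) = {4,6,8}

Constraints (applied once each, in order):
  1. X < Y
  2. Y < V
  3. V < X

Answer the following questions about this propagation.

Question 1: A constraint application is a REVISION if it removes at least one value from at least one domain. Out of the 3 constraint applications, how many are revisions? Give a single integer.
Answer: 3

Derivation:
Constraint 1 (X < Y) on D(X)={1,2,3,5,6,8} D(Y)={4,6,8}: X {1,2,3,5,6,8}->{1,2,3,5,6} => REVISION
Constraint 2 (Y < V) on D(Y)={4,6,8} D(V)={1,2,3,4,7,8}: Y {4,6,8}->{4,6}; V {1,2,3,4,7,8}->{7,8} => REVISION
Constraint 3 (V < X) on D(V)={7,8} D(X)={1,2,3,5,6}: V {7,8}->{}; X {1,2,3,5,6}->{} => REVISION
Total revisions = 3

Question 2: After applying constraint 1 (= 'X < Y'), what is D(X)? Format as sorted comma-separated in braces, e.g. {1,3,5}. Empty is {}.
Answer: {1,2,3,5,6}

Derivation:
Constraint 1 (X < Y) on D(X)={1,2,3,5,6,8} D(Y)={4,6,8}: X {1,2,3,5,6,8}->{1,2,3,5,6}
So after constraint 1: D(X) = {1,2,3,5,6}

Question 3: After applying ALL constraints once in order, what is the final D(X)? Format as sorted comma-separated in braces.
Answer: {}

Derivation:
Constraint 1 (X < Y) on D(X)={1,2,3,5,6,8} D(Y)={4,6,8}: X {1,2,3,5,6,8}->{1,2,3,5,6}
Constraint 2 (Y < V) on D(Y)={4,6,8} D(V)={1,2,3,4,7,8}: Y {4,6,8}->{4,6}; V {1,2,3,4,7,8}->{7,8}
Constraint 3 (V < X) on D(V)={7,8} D(X)={1,2,3,5,6}: V {7,8}->{}; X {1,2,3,5,6}->{}
So after all 3 constraints: D(X) = {}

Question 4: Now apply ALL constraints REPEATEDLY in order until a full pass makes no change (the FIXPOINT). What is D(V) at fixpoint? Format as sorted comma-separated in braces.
pass 0 (initial): D(V)={1,2,3,4,7,8}
pass 1: V {1,2,3,4,7,8}->{}; X {1,2,3,5,6,8}->{}; Y {4,6,8}->{4,6}
pass 2: Y {4,6}->{}
pass 3: no change
Fixpoint after 3 passes: D(V) = {}

Answer: {}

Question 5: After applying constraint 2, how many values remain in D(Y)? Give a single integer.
Answer: 2

Derivation:
Constraint 1 (X < Y) on D(X)={1,2,3,5,6,8} D(Y)={4,6,8}: X {1,2,3,5,6,8}->{1,2,3,5,6}
Constraint 2 (Y < V) on D(Y)={4,6,8} D(V)={1,2,3,4,7,8}: Y {4,6,8}->{4,6}; V {1,2,3,4,7,8}->{7,8}
So after constraint 2: D(Y)={4,6}, size = 2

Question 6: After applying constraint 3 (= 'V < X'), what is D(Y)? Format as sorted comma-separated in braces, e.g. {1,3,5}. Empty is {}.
Answer: {4,6}

Derivation:
Constraint 1 (X < Y) on D(X)={1,2,3,5,6,8} D(Y)={4,6,8}: X {1,2,3,5,6,8}->{1,2,3,5,6}
Constraint 2 (Y < V) on D(Y)={4,6,8} D(V)={1,2,3,4,7,8}: Y {4,6,8}->{4,6}; V {1,2,3,4,7,8}->{7,8}
Constraint 3 (V < X) on D(V)={7,8} D(X)={1,2,3,5,6}: V {7,8}->{}; X {1,2,3,5,6}->{}
So after constraint 3: D(Y) = {4,6}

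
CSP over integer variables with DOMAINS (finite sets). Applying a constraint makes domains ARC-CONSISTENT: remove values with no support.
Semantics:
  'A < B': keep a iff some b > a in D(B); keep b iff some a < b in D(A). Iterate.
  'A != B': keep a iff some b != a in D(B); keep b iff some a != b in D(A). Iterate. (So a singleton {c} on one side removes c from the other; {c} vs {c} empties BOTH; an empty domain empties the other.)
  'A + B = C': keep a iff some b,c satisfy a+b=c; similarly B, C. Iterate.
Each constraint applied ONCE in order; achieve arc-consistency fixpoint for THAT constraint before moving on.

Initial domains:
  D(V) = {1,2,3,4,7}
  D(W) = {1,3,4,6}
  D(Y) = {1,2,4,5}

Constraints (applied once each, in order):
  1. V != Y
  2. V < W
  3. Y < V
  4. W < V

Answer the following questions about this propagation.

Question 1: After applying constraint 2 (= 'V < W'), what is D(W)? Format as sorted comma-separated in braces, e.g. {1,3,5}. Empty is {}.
Constraint 1 (V != Y) on D(V)={1,2,3,4,7} D(Y)={1,2,4,5}: no change
Constraint 2 (V < W) on D(V)={1,2,3,4,7} D(W)={1,3,4,6}: V {1,2,3,4,7}->{1,2,3,4}; W {1,3,4,6}->{3,4,6}
So after constraint 2: D(W) = {3,4,6}

Answer: {3,4,6}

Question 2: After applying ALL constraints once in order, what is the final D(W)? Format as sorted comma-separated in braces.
Constraint 1 (V != Y) on D(V)={1,2,3,4,7} D(Y)={1,2,4,5}: no change
Constraint 2 (V < W) on D(V)={1,2,3,4,7} D(W)={1,3,4,6}: V {1,2,3,4,7}->{1,2,3,4}; W {1,3,4,6}->{3,4,6}
Constraint 3 (Y < V) on D(Y)={1,2,4,5} D(V)={1,2,3,4}: Y {1,2,4,5}->{1,2}; V {1,2,3,4}->{2,3,4}
Constraint 4 (W < V) on D(W)={3,4,6} D(V)={2,3,4}: W {3,4,6}->{3}; V {2,3,4}->{4}
So after all 4 constraints: D(W) = {3}

Answer: {3}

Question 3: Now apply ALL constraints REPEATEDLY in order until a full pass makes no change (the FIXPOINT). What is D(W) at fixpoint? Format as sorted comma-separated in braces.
pass 0 (initial): D(W)={1,3,4,6}
pass 1: V {1,2,3,4,7}->{4}; W {1,3,4,6}->{3}; Y {1,2,4,5}->{1,2}
pass 2: V {4}->{}; W {3}->{}; Y {1,2}->{}
pass 3: no change
Fixpoint after 3 passes: D(W) = {}

Answer: {}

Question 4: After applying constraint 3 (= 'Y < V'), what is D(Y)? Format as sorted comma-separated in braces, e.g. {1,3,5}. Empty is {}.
Answer: {1,2}

Derivation:
Constraint 1 (V != Y) on D(V)={1,2,3,4,7} D(Y)={1,2,4,5}: no change
Constraint 2 (V < W) on D(V)={1,2,3,4,7} D(W)={1,3,4,6}: V {1,2,3,4,7}->{1,2,3,4}; W {1,3,4,6}->{3,4,6}
Constraint 3 (Y < V) on D(Y)={1,2,4,5} D(V)={1,2,3,4}: Y {1,2,4,5}->{1,2}; V {1,2,3,4}->{2,3,4}
So after constraint 3: D(Y) = {1,2}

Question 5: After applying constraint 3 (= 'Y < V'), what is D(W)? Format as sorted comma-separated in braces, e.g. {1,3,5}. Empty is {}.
Constraint 1 (V != Y) on D(V)={1,2,3,4,7} D(Y)={1,2,4,5}: no change
Constraint 2 (V < W) on D(V)={1,2,3,4,7} D(W)={1,3,4,6}: V {1,2,3,4,7}->{1,2,3,4}; W {1,3,4,6}->{3,4,6}
Constraint 3 (Y < V) on D(Y)={1,2,4,5} D(V)={1,2,3,4}: Y {1,2,4,5}->{1,2}; V {1,2,3,4}->{2,3,4}
So after constraint 3: D(W) = {3,4,6}

Answer: {3,4,6}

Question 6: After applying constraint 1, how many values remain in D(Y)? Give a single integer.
Answer: 4

Derivation:
Constraint 1 (V != Y) on D(V)={1,2,3,4,7} D(Y)={1,2,4,5}: no change
So after constraint 1: D(Y)={1,2,4,5}, size = 4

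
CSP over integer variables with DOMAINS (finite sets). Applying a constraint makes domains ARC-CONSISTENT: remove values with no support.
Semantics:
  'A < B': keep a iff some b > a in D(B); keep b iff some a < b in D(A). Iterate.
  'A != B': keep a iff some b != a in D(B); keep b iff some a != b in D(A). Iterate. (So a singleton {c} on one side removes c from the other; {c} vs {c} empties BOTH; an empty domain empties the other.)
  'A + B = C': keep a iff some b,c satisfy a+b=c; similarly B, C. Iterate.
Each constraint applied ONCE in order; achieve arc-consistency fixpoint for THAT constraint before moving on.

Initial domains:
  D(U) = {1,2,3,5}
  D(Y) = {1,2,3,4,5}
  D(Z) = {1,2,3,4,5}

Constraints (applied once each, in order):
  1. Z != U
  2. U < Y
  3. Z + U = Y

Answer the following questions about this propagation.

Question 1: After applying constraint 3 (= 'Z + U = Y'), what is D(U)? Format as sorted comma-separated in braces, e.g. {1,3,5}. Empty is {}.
Answer: {1,2,3}

Derivation:
Constraint 1 (Z != U) on D(Z)={1,2,3,4,5} D(U)={1,2,3,5}: no change
Constraint 2 (U < Y) on D(U)={1,2,3,5} D(Y)={1,2,3,4,5}: U {1,2,3,5}->{1,2,3}; Y {1,2,3,4,5}->{2,3,4,5}
Constraint 3 (Z + U = Y) on D(Z)={1,2,3,4,5} D(U)={1,2,3} D(Y)={2,3,4,5}: Z {1,2,3,4,5}->{1,2,3,4}
So after constraint 3: D(U) = {1,2,3}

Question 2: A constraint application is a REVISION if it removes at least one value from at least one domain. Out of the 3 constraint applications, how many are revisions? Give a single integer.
Constraint 1 (Z != U) on D(Z)={1,2,3,4,5} D(U)={1,2,3,5}: no change => not a revision
Constraint 2 (U < Y) on D(U)={1,2,3,5} D(Y)={1,2,3,4,5}: U {1,2,3,5}->{1,2,3}; Y {1,2,3,4,5}->{2,3,4,5} => REVISION
Constraint 3 (Z + U = Y) on D(Z)={1,2,3,4,5} D(U)={1,2,3} D(Y)={2,3,4,5}: Z {1,2,3,4,5}->{1,2,3,4} => REVISION
Total revisions = 2

Answer: 2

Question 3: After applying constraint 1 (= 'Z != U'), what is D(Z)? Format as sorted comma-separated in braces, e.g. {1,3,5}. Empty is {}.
Answer: {1,2,3,4,5}

Derivation:
Constraint 1 (Z != U) on D(Z)={1,2,3,4,5} D(U)={1,2,3,5}: no change
So after constraint 1: D(Z) = {1,2,3,4,5}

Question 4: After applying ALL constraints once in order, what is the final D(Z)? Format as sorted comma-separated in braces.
Constraint 1 (Z != U) on D(Z)={1,2,3,4,5} D(U)={1,2,3,5}: no change
Constraint 2 (U < Y) on D(U)={1,2,3,5} D(Y)={1,2,3,4,5}: U {1,2,3,5}->{1,2,3}; Y {1,2,3,4,5}->{2,3,4,5}
Constraint 3 (Z + U = Y) on D(Z)={1,2,3,4,5} D(U)={1,2,3} D(Y)={2,3,4,5}: Z {1,2,3,4,5}->{1,2,3,4}
So after all 3 constraints: D(Z) = {1,2,3,4}

Answer: {1,2,3,4}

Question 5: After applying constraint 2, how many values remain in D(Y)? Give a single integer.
Answer: 4

Derivation:
Constraint 1 (Z != U) on D(Z)={1,2,3,4,5} D(U)={1,2,3,5}: no change
Constraint 2 (U < Y) on D(U)={1,2,3,5} D(Y)={1,2,3,4,5}: U {1,2,3,5}->{1,2,3}; Y {1,2,3,4,5}->{2,3,4,5}
So after constraint 2: D(Y)={2,3,4,5}, size = 4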